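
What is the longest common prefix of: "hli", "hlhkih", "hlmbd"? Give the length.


Words: hli, hlhkih, hlmbd
  Position 0: all 'h' => match
  Position 1: all 'l' => match
  Position 2: ('i', 'h', 'm') => mismatch, stop
LCP = "hl" (length 2)

2


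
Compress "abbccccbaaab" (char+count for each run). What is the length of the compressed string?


Input: abbccccbaaab
Runs:
  'a' x 1 => "a1"
  'b' x 2 => "b2"
  'c' x 4 => "c4"
  'b' x 1 => "b1"
  'a' x 3 => "a3"
  'b' x 1 => "b1"
Compressed: "a1b2c4b1a3b1"
Compressed length: 12

12


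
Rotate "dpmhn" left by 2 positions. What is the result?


Input: "dpmhn", rotate left by 2
First 2 characters: "dp"
Remaining characters: "mhn"
Concatenate remaining + first: "mhn" + "dp" = "mhndp"

mhndp


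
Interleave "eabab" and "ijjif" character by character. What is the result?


Interleaving "eabab" and "ijjif":
  Position 0: 'e' from first, 'i' from second => "ei"
  Position 1: 'a' from first, 'j' from second => "aj"
  Position 2: 'b' from first, 'j' from second => "bj"
  Position 3: 'a' from first, 'i' from second => "ai"
  Position 4: 'b' from first, 'f' from second => "bf"
Result: eiajbjaibf

eiajbjaibf


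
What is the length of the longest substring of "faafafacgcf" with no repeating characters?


Input: "faafafacgcf"
Sliding window (track last position of each char):
  Position 0 ('f'): window [0,0] length 1 -- new best
  Position 1 ('a'): window [0,1] length 2 -- new best
  Position 2 ('a'): repeat (last at 1), move window start to 2
  Position 2 ('a'): window [2,2] length 1
  Position 3 ('f'): window [2,3] length 2
  Position 4 ('a'): repeat (last at 2), move window start to 3
  Position 4 ('a'): window [3,4] length 2
  Position 5 ('f'): repeat (last at 3), move window start to 4
  Position 5 ('f'): window [4,5] length 2
  Position 6 ('a'): repeat (last at 4), move window start to 5
  Position 6 ('a'): window [5,6] length 2
  Position 7 ('c'): window [5,7] length 3 -- new best
  Position 8 ('g'): window [5,8] length 4 -- new best
  Position 9 ('c'): repeat (last at 7), move window start to 8
  Position 9 ('c'): window [8,9] length 2
  Position 10 ('f'): window [8,10] length 3
Longest substring with no repeats: "facg" with length 4

4


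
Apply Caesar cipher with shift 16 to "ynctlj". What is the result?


Caesar cipher: shift "ynctlj" by 16
  'y' (pos 24) + 16 = pos 14 = 'o'
  'n' (pos 13) + 16 = pos 3 = 'd'
  'c' (pos 2) + 16 = pos 18 = 's'
  't' (pos 19) + 16 = pos 9 = 'j'
  'l' (pos 11) + 16 = pos 1 = 'b'
  'j' (pos 9) + 16 = pos 25 = 'z'
Result: odsjbz

odsjbz


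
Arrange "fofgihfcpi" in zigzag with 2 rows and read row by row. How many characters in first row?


Zigzag "fofgihfcpi" into 2 rows:
Placing characters:
  'f' => row 0
  'o' => row 1
  'f' => row 0
  'g' => row 1
  'i' => row 0
  'h' => row 1
  'f' => row 0
  'c' => row 1
  'p' => row 0
  'i' => row 1
Rows:
  Row 0: "ffifp"
  Row 1: "oghci"
First row length: 5

5


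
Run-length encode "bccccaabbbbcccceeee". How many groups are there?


Input: bccccaabbbbcccceeee
Scanning for consecutive runs:
  Group 1: 'b' x 1 (positions 0-0)
  Group 2: 'c' x 4 (positions 1-4)
  Group 3: 'a' x 2 (positions 5-6)
  Group 4: 'b' x 4 (positions 7-10)
  Group 5: 'c' x 4 (positions 11-14)
  Group 6: 'e' x 4 (positions 15-18)
Total groups: 6

6


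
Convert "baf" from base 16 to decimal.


Input: "baf" in base 16
Positional expansion:
  Digit 'b' (value 11) x 16^2 = 2816
  Digit 'a' (value 10) x 16^1 = 160
  Digit 'f' (value 15) x 16^0 = 15
Sum = 2991

2991


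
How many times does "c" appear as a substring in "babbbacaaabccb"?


Searching for "c" in "babbbacaaabccb"
Scanning each position:
  Position 0: "b" => no
  Position 1: "a" => no
  Position 2: "b" => no
  Position 3: "b" => no
  Position 4: "b" => no
  Position 5: "a" => no
  Position 6: "c" => MATCH
  Position 7: "a" => no
  Position 8: "a" => no
  Position 9: "a" => no
  Position 10: "b" => no
  Position 11: "c" => MATCH
  Position 12: "c" => MATCH
  Position 13: "b" => no
Total occurrences: 3

3


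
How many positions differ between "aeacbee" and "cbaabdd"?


Comparing "aeacbee" and "cbaabdd" position by position:
  Position 0: 'a' vs 'c' => DIFFER
  Position 1: 'e' vs 'b' => DIFFER
  Position 2: 'a' vs 'a' => same
  Position 3: 'c' vs 'a' => DIFFER
  Position 4: 'b' vs 'b' => same
  Position 5: 'e' vs 'd' => DIFFER
  Position 6: 'e' vs 'd' => DIFFER
Positions that differ: 5

5


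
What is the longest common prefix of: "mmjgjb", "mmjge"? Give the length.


Words: mmjgjb, mmjge
  Position 0: all 'm' => match
  Position 1: all 'm' => match
  Position 2: all 'j' => match
  Position 3: all 'g' => match
  Position 4: ('j', 'e') => mismatch, stop
LCP = "mmjg" (length 4)

4


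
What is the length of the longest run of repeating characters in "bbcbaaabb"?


Input: "bbcbaaabb"
Scanning for longest run:
  Position 1 ('b'): continues run of 'b', length=2
  Position 2 ('c'): new char, reset run to 1
  Position 3 ('b'): new char, reset run to 1
  Position 4 ('a'): new char, reset run to 1
  Position 5 ('a'): continues run of 'a', length=2
  Position 6 ('a'): continues run of 'a', length=3
  Position 7 ('b'): new char, reset run to 1
  Position 8 ('b'): continues run of 'b', length=2
Longest run: 'a' with length 3

3


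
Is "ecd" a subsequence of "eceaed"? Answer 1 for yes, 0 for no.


Check if "ecd" is a subsequence of "eceaed"
Greedy scan:
  Position 0 ('e'): matches sub[0] = 'e'
  Position 1 ('c'): matches sub[1] = 'c'
  Position 2 ('e'): no match needed
  Position 3 ('a'): no match needed
  Position 4 ('e'): no match needed
  Position 5 ('d'): matches sub[2] = 'd'
All 3 characters matched => is a subsequence

1


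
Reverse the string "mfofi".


Input: mfofi
Reading characters right to left:
  Position 4: 'i'
  Position 3: 'f'
  Position 2: 'o'
  Position 1: 'f'
  Position 0: 'm'
Reversed: ifofm

ifofm


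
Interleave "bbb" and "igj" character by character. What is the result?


Interleaving "bbb" and "igj":
  Position 0: 'b' from first, 'i' from second => "bi"
  Position 1: 'b' from first, 'g' from second => "bg"
  Position 2: 'b' from first, 'j' from second => "bj"
Result: bibgbj

bibgbj


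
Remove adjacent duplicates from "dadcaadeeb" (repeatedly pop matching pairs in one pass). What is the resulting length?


Input: dadcaadeeb
Stack-based adjacent duplicate removal:
  Read 'd': push. Stack: d
  Read 'a': push. Stack: da
  Read 'd': push. Stack: dad
  Read 'c': push. Stack: dadc
  Read 'a': push. Stack: dadca
  Read 'a': matches stack top 'a' => pop. Stack: dadc
  Read 'd': push. Stack: dadcd
  Read 'e': push. Stack: dadcde
  Read 'e': matches stack top 'e' => pop. Stack: dadcd
  Read 'b': push. Stack: dadcdb
Final stack: "dadcdb" (length 6)

6


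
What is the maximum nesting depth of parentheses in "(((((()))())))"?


Input: "(((((()))())))"
Tracking depth:
  Position 0 '(': depth becomes 1
  Position 1 '(': depth becomes 2
  Position 2 '(': depth becomes 3
  Position 3 '(': depth becomes 4
  Position 4 '(': depth becomes 5
  Position 5 '(': depth becomes 6
  Position 6 ')': depth becomes 5
  Position 7 ')': depth becomes 4
  Position 8 ')': depth becomes 3
  Position 9 '(': depth becomes 4
  Position 10 ')': depth becomes 3
  Position 11 ')': depth becomes 2
  Position 12 ')': depth becomes 1
  Position 13 ')': depth becomes 0
Maximum depth reached: 6

6


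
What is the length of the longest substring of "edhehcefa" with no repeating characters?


Input: "edhehcefa"
Sliding window (track last position of each char):
  Position 0 ('e'): window [0,0] length 1 -- new best
  Position 1 ('d'): window [0,1] length 2 -- new best
  Position 2 ('h'): window [0,2] length 3 -- new best
  Position 3 ('e'): repeat (last at 0), move window start to 1
  Position 3 ('e'): window [1,3] length 3
  Position 4 ('h'): repeat (last at 2), move window start to 3
  Position 4 ('h'): window [3,4] length 2
  Position 5 ('c'): window [3,5] length 3
  Position 6 ('e'): repeat (last at 3), move window start to 4
  Position 6 ('e'): window [4,6] length 3
  Position 7 ('f'): window [4,7] length 4 -- new best
  Position 8 ('a'): window [4,8] length 5 -- new best
Longest substring with no repeats: "hcefa" with length 5

5


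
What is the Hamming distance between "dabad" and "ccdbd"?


Comparing "dabad" and "ccdbd" position by position:
  Position 0: 'd' vs 'c' => differ
  Position 1: 'a' vs 'c' => differ
  Position 2: 'b' vs 'd' => differ
  Position 3: 'a' vs 'b' => differ
  Position 4: 'd' vs 'd' => same
Total differences (Hamming distance): 4

4


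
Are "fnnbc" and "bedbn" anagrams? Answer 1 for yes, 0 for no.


Strings: "fnnbc", "bedbn"
Sorted first:  bcfnn
Sorted second: bbden
Differ at position 1: 'c' vs 'b' => not anagrams

0


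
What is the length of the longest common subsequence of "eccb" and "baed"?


LCS of "eccb" and "baed"
DP table:
           b    a    e    d
      0    0    0    0    0
  e   0    0    0    1    1
  c   0    0    0    1    1
  c   0    0    0    1    1
  b   0    1    1    1    1
LCS length = dp[4][4] = 1

1


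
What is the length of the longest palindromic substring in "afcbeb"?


Input: "afcbeb"
Checking substrings for palindromes:
  [3:6] "beb" (len 3) => palindrome
Longest palindromic substring: "beb" with length 3

3


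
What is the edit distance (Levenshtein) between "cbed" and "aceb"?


Computing edit distance: "cbed" -> "aceb"
DP table:
           a    c    e    b
      0    1    2    3    4
  c   1    1    1    2    3
  b   2    2    2    2    2
  e   3    3    3    2    3
  d   4    4    4    3    3
Edit distance = dp[4][4] = 3

3


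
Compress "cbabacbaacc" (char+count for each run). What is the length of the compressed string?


Input: cbabacbaacc
Runs:
  'c' x 1 => "c1"
  'b' x 1 => "b1"
  'a' x 1 => "a1"
  'b' x 1 => "b1"
  'a' x 1 => "a1"
  'c' x 1 => "c1"
  'b' x 1 => "b1"
  'a' x 2 => "a2"
  'c' x 2 => "c2"
Compressed: "c1b1a1b1a1c1b1a2c2"
Compressed length: 18

18


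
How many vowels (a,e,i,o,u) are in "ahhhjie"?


Input: ahhhjie
Checking each character:
  'a' at position 0: vowel (running total: 1)
  'h' at position 1: consonant
  'h' at position 2: consonant
  'h' at position 3: consonant
  'j' at position 4: consonant
  'i' at position 5: vowel (running total: 2)
  'e' at position 6: vowel (running total: 3)
Total vowels: 3

3


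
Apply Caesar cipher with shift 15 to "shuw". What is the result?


Caesar cipher: shift "shuw" by 15
  's' (pos 18) + 15 = pos 7 = 'h'
  'h' (pos 7) + 15 = pos 22 = 'w'
  'u' (pos 20) + 15 = pos 9 = 'j'
  'w' (pos 22) + 15 = pos 11 = 'l'
Result: hwjl

hwjl


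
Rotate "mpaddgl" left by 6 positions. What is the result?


Input: "mpaddgl", rotate left by 6
First 6 characters: "mpaddg"
Remaining characters: "l"
Concatenate remaining + first: "l" + "mpaddg" = "lmpaddg"

lmpaddg


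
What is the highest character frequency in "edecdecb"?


Input: edecdecb
Character counts:
  'b': 1
  'c': 2
  'd': 2
  'e': 3
Maximum frequency: 3

3


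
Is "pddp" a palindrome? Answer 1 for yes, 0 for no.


Input: pddp
Reversed: pddp
  Compare pos 0 ('p') with pos 3 ('p'): match
  Compare pos 1 ('d') with pos 2 ('d'): match
Result: palindrome

1


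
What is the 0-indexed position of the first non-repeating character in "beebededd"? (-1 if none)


Input: beebededd
Character frequencies:
  'b': 2
  'd': 3
  'e': 4
Scanning left to right for freq == 1:
  Position 0 ('b'): freq=2, skip
  Position 1 ('e'): freq=4, skip
  Position 2 ('e'): freq=4, skip
  Position 3 ('b'): freq=2, skip
  Position 4 ('e'): freq=4, skip
  Position 5 ('d'): freq=3, skip
  Position 6 ('e'): freq=4, skip
  Position 7 ('d'): freq=3, skip
  Position 8 ('d'): freq=3, skip
  No unique character found => answer = -1

-1


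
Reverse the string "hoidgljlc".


Input: hoidgljlc
Reading characters right to left:
  Position 8: 'c'
  Position 7: 'l'
  Position 6: 'j'
  Position 5: 'l'
  Position 4: 'g'
  Position 3: 'd'
  Position 2: 'i'
  Position 1: 'o'
  Position 0: 'h'
Reversed: cljlgdioh

cljlgdioh


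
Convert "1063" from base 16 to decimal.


Input: "1063" in base 16
Positional expansion:
  Digit '1' (value 1) x 16^3 = 4096
  Digit '0' (value 0) x 16^2 = 0
  Digit '6' (value 6) x 16^1 = 96
  Digit '3' (value 3) x 16^0 = 3
Sum = 4195

4195


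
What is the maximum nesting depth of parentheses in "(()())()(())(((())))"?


Input: "(()())()(())(((())))"
Tracking depth:
  Position 0 '(': depth becomes 1
  Position 1 '(': depth becomes 2
  Position 2 ')': depth becomes 1
  Position 3 '(': depth becomes 2
  Position 4 ')': depth becomes 1
  Position 5 ')': depth becomes 0
  Position 6 '(': depth becomes 1
  Position 7 ')': depth becomes 0
  Position 8 '(': depth becomes 1
  Position 9 '(': depth becomes 2
  Position 10 ')': depth becomes 1
  Position 11 ')': depth becomes 0
  Position 12 '(': depth becomes 1
  Position 13 '(': depth becomes 2
  Position 14 '(': depth becomes 3
  Position 15 '(': depth becomes 4
  Position 16 ')': depth becomes 3
  Position 17 ')': depth becomes 2
  Position 18 ')': depth becomes 1
  Position 19 ')': depth becomes 0
Maximum depth reached: 4

4


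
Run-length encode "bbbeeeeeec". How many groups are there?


Input: bbbeeeeeec
Scanning for consecutive runs:
  Group 1: 'b' x 3 (positions 0-2)
  Group 2: 'e' x 6 (positions 3-8)
  Group 3: 'c' x 1 (positions 9-9)
Total groups: 3

3


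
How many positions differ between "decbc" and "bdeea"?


Comparing "decbc" and "bdeea" position by position:
  Position 0: 'd' vs 'b' => DIFFER
  Position 1: 'e' vs 'd' => DIFFER
  Position 2: 'c' vs 'e' => DIFFER
  Position 3: 'b' vs 'e' => DIFFER
  Position 4: 'c' vs 'a' => DIFFER
Positions that differ: 5

5


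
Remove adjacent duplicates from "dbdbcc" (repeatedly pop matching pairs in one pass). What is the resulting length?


Input: dbdbcc
Stack-based adjacent duplicate removal:
  Read 'd': push. Stack: d
  Read 'b': push. Stack: db
  Read 'd': push. Stack: dbd
  Read 'b': push. Stack: dbdb
  Read 'c': push. Stack: dbdbc
  Read 'c': matches stack top 'c' => pop. Stack: dbdb
Final stack: "dbdb" (length 4)

4


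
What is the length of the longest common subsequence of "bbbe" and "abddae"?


LCS of "bbbe" and "abddae"
DP table:
           a    b    d    d    a    e
      0    0    0    0    0    0    0
  b   0    0    1    1    1    1    1
  b   0    0    1    1    1    1    1
  b   0    0    1    1    1    1    1
  e   0    0    1    1    1    1    2
LCS length = dp[4][6] = 2

2


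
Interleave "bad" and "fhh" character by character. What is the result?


Interleaving "bad" and "fhh":
  Position 0: 'b' from first, 'f' from second => "bf"
  Position 1: 'a' from first, 'h' from second => "ah"
  Position 2: 'd' from first, 'h' from second => "dh"
Result: bfahdh

bfahdh


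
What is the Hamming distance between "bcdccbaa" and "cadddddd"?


Comparing "bcdccbaa" and "cadddddd" position by position:
  Position 0: 'b' vs 'c' => differ
  Position 1: 'c' vs 'a' => differ
  Position 2: 'd' vs 'd' => same
  Position 3: 'c' vs 'd' => differ
  Position 4: 'c' vs 'd' => differ
  Position 5: 'b' vs 'd' => differ
  Position 6: 'a' vs 'd' => differ
  Position 7: 'a' vs 'd' => differ
Total differences (Hamming distance): 7

7


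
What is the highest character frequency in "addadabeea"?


Input: addadabeea
Character counts:
  'a': 4
  'b': 1
  'd': 3
  'e': 2
Maximum frequency: 4

4


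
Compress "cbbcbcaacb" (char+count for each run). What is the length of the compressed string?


Input: cbbcbcaacb
Runs:
  'c' x 1 => "c1"
  'b' x 2 => "b2"
  'c' x 1 => "c1"
  'b' x 1 => "b1"
  'c' x 1 => "c1"
  'a' x 2 => "a2"
  'c' x 1 => "c1"
  'b' x 1 => "b1"
Compressed: "c1b2c1b1c1a2c1b1"
Compressed length: 16

16


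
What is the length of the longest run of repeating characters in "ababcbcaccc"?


Input: "ababcbcaccc"
Scanning for longest run:
  Position 1 ('b'): new char, reset run to 1
  Position 2 ('a'): new char, reset run to 1
  Position 3 ('b'): new char, reset run to 1
  Position 4 ('c'): new char, reset run to 1
  Position 5 ('b'): new char, reset run to 1
  Position 6 ('c'): new char, reset run to 1
  Position 7 ('a'): new char, reset run to 1
  Position 8 ('c'): new char, reset run to 1
  Position 9 ('c'): continues run of 'c', length=2
  Position 10 ('c'): continues run of 'c', length=3
Longest run: 'c' with length 3

3


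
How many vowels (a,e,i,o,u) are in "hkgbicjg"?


Input: hkgbicjg
Checking each character:
  'h' at position 0: consonant
  'k' at position 1: consonant
  'g' at position 2: consonant
  'b' at position 3: consonant
  'i' at position 4: vowel (running total: 1)
  'c' at position 5: consonant
  'j' at position 6: consonant
  'g' at position 7: consonant
Total vowels: 1

1


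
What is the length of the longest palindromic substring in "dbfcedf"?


Input: "dbfcedf"
Checking substrings for palindromes:
  No multi-char palindromic substrings found
Longest palindromic substring: "d" with length 1

1


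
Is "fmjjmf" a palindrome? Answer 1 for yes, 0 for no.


Input: fmjjmf
Reversed: fmjjmf
  Compare pos 0 ('f') with pos 5 ('f'): match
  Compare pos 1 ('m') with pos 4 ('m'): match
  Compare pos 2 ('j') with pos 3 ('j'): match
Result: palindrome

1


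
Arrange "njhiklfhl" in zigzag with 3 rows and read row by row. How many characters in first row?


Zigzag "njhiklfhl" into 3 rows:
Placing characters:
  'n' => row 0
  'j' => row 1
  'h' => row 2
  'i' => row 1
  'k' => row 0
  'l' => row 1
  'f' => row 2
  'h' => row 1
  'l' => row 0
Rows:
  Row 0: "nkl"
  Row 1: "jilh"
  Row 2: "hf"
First row length: 3

3


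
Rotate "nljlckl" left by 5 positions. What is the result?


Input: "nljlckl", rotate left by 5
First 5 characters: "nljlc"
Remaining characters: "kl"
Concatenate remaining + first: "kl" + "nljlc" = "klnljlc"

klnljlc


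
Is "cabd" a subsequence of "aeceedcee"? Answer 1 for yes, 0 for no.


Check if "cabd" is a subsequence of "aeceedcee"
Greedy scan:
  Position 0 ('a'): no match needed
  Position 1 ('e'): no match needed
  Position 2 ('c'): matches sub[0] = 'c'
  Position 3 ('e'): no match needed
  Position 4 ('e'): no match needed
  Position 5 ('d'): no match needed
  Position 6 ('c'): no match needed
  Position 7 ('e'): no match needed
  Position 8 ('e'): no match needed
Only matched 1/4 characters => not a subsequence

0


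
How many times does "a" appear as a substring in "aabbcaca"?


Searching for "a" in "aabbcaca"
Scanning each position:
  Position 0: "a" => MATCH
  Position 1: "a" => MATCH
  Position 2: "b" => no
  Position 3: "b" => no
  Position 4: "c" => no
  Position 5: "a" => MATCH
  Position 6: "c" => no
  Position 7: "a" => MATCH
Total occurrences: 4

4


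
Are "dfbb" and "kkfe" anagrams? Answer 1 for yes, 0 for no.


Strings: "dfbb", "kkfe"
Sorted first:  bbdf
Sorted second: efkk
Differ at position 0: 'b' vs 'e' => not anagrams

0


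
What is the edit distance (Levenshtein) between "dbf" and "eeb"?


Computing edit distance: "dbf" -> "eeb"
DP table:
           e    e    b
      0    1    2    3
  d   1    1    2    3
  b   2    2    2    2
  f   3    3    3    3
Edit distance = dp[3][3] = 3

3


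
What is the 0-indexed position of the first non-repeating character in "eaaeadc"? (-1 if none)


Input: eaaeadc
Character frequencies:
  'a': 3
  'c': 1
  'd': 1
  'e': 2
Scanning left to right for freq == 1:
  Position 0 ('e'): freq=2, skip
  Position 1 ('a'): freq=3, skip
  Position 2 ('a'): freq=3, skip
  Position 3 ('e'): freq=2, skip
  Position 4 ('a'): freq=3, skip
  Position 5 ('d'): unique! => answer = 5

5


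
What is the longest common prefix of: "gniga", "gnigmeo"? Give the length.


Words: gniga, gnigmeo
  Position 0: all 'g' => match
  Position 1: all 'n' => match
  Position 2: all 'i' => match
  Position 3: all 'g' => match
  Position 4: ('a', 'm') => mismatch, stop
LCP = "gnig" (length 4)

4


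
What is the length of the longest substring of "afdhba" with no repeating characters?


Input: "afdhba"
Sliding window (track last position of each char):
  Position 0 ('a'): window [0,0] length 1 -- new best
  Position 1 ('f'): window [0,1] length 2 -- new best
  Position 2 ('d'): window [0,2] length 3 -- new best
  Position 3 ('h'): window [0,3] length 4 -- new best
  Position 4 ('b'): window [0,4] length 5 -- new best
  Position 5 ('a'): repeat (last at 0), move window start to 1
  Position 5 ('a'): window [1,5] length 5
Longest substring with no repeats: "afdhb" with length 5

5


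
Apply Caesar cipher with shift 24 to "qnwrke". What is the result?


Caesar cipher: shift "qnwrke" by 24
  'q' (pos 16) + 24 = pos 14 = 'o'
  'n' (pos 13) + 24 = pos 11 = 'l'
  'w' (pos 22) + 24 = pos 20 = 'u'
  'r' (pos 17) + 24 = pos 15 = 'p'
  'k' (pos 10) + 24 = pos 8 = 'i'
  'e' (pos 4) + 24 = pos 2 = 'c'
Result: olupic

olupic


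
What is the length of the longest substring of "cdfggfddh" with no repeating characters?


Input: "cdfggfddh"
Sliding window (track last position of each char):
  Position 0 ('c'): window [0,0] length 1 -- new best
  Position 1 ('d'): window [0,1] length 2 -- new best
  Position 2 ('f'): window [0,2] length 3 -- new best
  Position 3 ('g'): window [0,3] length 4 -- new best
  Position 4 ('g'): repeat (last at 3), move window start to 4
  Position 4 ('g'): window [4,4] length 1
  Position 5 ('f'): window [4,5] length 2
  Position 6 ('d'): window [4,6] length 3
  Position 7 ('d'): repeat (last at 6), move window start to 7
  Position 7 ('d'): window [7,7] length 1
  Position 8 ('h'): window [7,8] length 2
Longest substring with no repeats: "cdfg" with length 4

4


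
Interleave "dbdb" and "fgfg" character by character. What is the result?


Interleaving "dbdb" and "fgfg":
  Position 0: 'd' from first, 'f' from second => "df"
  Position 1: 'b' from first, 'g' from second => "bg"
  Position 2: 'd' from first, 'f' from second => "df"
  Position 3: 'b' from first, 'g' from second => "bg"
Result: dfbgdfbg

dfbgdfbg


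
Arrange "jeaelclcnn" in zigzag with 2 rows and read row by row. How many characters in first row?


Zigzag "jeaelclcnn" into 2 rows:
Placing characters:
  'j' => row 0
  'e' => row 1
  'a' => row 0
  'e' => row 1
  'l' => row 0
  'c' => row 1
  'l' => row 0
  'c' => row 1
  'n' => row 0
  'n' => row 1
Rows:
  Row 0: "jalln"
  Row 1: "eeccn"
First row length: 5

5


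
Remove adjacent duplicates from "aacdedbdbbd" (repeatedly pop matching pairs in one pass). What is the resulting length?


Input: aacdedbdbbd
Stack-based adjacent duplicate removal:
  Read 'a': push. Stack: a
  Read 'a': matches stack top 'a' => pop. Stack: (empty)
  Read 'c': push. Stack: c
  Read 'd': push. Stack: cd
  Read 'e': push. Stack: cde
  Read 'd': push. Stack: cded
  Read 'b': push. Stack: cdedb
  Read 'd': push. Stack: cdedbd
  Read 'b': push. Stack: cdedbdb
  Read 'b': matches stack top 'b' => pop. Stack: cdedbd
  Read 'd': matches stack top 'd' => pop. Stack: cdedb
Final stack: "cdedb" (length 5)

5


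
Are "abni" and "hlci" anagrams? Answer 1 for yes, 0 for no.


Strings: "abni", "hlci"
Sorted first:  abin
Sorted second: chil
Differ at position 0: 'a' vs 'c' => not anagrams

0


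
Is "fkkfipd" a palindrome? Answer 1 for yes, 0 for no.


Input: fkkfipd
Reversed: dpifkkf
  Compare pos 0 ('f') with pos 6 ('d'): MISMATCH
  Compare pos 1 ('k') with pos 5 ('p'): MISMATCH
  Compare pos 2 ('k') with pos 4 ('i'): MISMATCH
Result: not a palindrome

0


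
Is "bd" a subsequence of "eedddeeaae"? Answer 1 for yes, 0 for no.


Check if "bd" is a subsequence of "eedddeeaae"
Greedy scan:
  Position 0 ('e'): no match needed
  Position 1 ('e'): no match needed
  Position 2 ('d'): no match needed
  Position 3 ('d'): no match needed
  Position 4 ('d'): no match needed
  Position 5 ('e'): no match needed
  Position 6 ('e'): no match needed
  Position 7 ('a'): no match needed
  Position 8 ('a'): no match needed
  Position 9 ('e'): no match needed
Only matched 0/2 characters => not a subsequence

0


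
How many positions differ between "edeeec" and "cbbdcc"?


Comparing "edeeec" and "cbbdcc" position by position:
  Position 0: 'e' vs 'c' => DIFFER
  Position 1: 'd' vs 'b' => DIFFER
  Position 2: 'e' vs 'b' => DIFFER
  Position 3: 'e' vs 'd' => DIFFER
  Position 4: 'e' vs 'c' => DIFFER
  Position 5: 'c' vs 'c' => same
Positions that differ: 5

5


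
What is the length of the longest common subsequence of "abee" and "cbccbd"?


LCS of "abee" and "cbccbd"
DP table:
           c    b    c    c    b    d
      0    0    0    0    0    0    0
  a   0    0    0    0    0    0    0
  b   0    0    1    1    1    1    1
  e   0    0    1    1    1    1    1
  e   0    0    1    1    1    1    1
LCS length = dp[4][6] = 1

1


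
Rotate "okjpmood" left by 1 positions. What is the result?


Input: "okjpmood", rotate left by 1
First 1 characters: "o"
Remaining characters: "kjpmood"
Concatenate remaining + first: "kjpmood" + "o" = "kjpmoodo"

kjpmoodo


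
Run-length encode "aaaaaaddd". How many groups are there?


Input: aaaaaaddd
Scanning for consecutive runs:
  Group 1: 'a' x 6 (positions 0-5)
  Group 2: 'd' x 3 (positions 6-8)
Total groups: 2

2


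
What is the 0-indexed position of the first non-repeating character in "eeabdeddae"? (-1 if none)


Input: eeabdeddae
Character frequencies:
  'a': 2
  'b': 1
  'd': 3
  'e': 4
Scanning left to right for freq == 1:
  Position 0 ('e'): freq=4, skip
  Position 1 ('e'): freq=4, skip
  Position 2 ('a'): freq=2, skip
  Position 3 ('b'): unique! => answer = 3

3


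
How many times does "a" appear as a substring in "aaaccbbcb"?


Searching for "a" in "aaaccbbcb"
Scanning each position:
  Position 0: "a" => MATCH
  Position 1: "a" => MATCH
  Position 2: "a" => MATCH
  Position 3: "c" => no
  Position 4: "c" => no
  Position 5: "b" => no
  Position 6: "b" => no
  Position 7: "c" => no
  Position 8: "b" => no
Total occurrences: 3

3


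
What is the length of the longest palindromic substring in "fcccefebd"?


Input: "fcccefebd"
Checking substrings for palindromes:
  [1:4] "ccc" (len 3) => palindrome
  [4:7] "efe" (len 3) => palindrome
  [1:3] "cc" (len 2) => palindrome
  [2:4] "cc" (len 2) => palindrome
Longest palindromic substring: "ccc" with length 3

3


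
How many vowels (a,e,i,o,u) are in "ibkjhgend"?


Input: ibkjhgend
Checking each character:
  'i' at position 0: vowel (running total: 1)
  'b' at position 1: consonant
  'k' at position 2: consonant
  'j' at position 3: consonant
  'h' at position 4: consonant
  'g' at position 5: consonant
  'e' at position 6: vowel (running total: 2)
  'n' at position 7: consonant
  'd' at position 8: consonant
Total vowels: 2

2


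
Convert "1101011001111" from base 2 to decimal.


Input: "1101011001111" in base 2
Positional expansion:
  Digit '1' (value 1) x 2^12 = 4096
  Digit '1' (value 1) x 2^11 = 2048
  Digit '0' (value 0) x 2^10 = 0
  Digit '1' (value 1) x 2^9 = 512
  Digit '0' (value 0) x 2^8 = 0
  Digit '1' (value 1) x 2^7 = 128
  Digit '1' (value 1) x 2^6 = 64
  Digit '0' (value 0) x 2^5 = 0
  Digit '0' (value 0) x 2^4 = 0
  Digit '1' (value 1) x 2^3 = 8
  Digit '1' (value 1) x 2^2 = 4
  Digit '1' (value 1) x 2^1 = 2
  Digit '1' (value 1) x 2^0 = 1
Sum = 6863

6863


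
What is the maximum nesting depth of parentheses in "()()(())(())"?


Input: "()()(())(())"
Tracking depth:
  Position 0 '(': depth becomes 1
  Position 1 ')': depth becomes 0
  Position 2 '(': depth becomes 1
  Position 3 ')': depth becomes 0
  Position 4 '(': depth becomes 1
  Position 5 '(': depth becomes 2
  Position 6 ')': depth becomes 1
  Position 7 ')': depth becomes 0
  Position 8 '(': depth becomes 1
  Position 9 '(': depth becomes 2
  Position 10 ')': depth becomes 1
  Position 11 ')': depth becomes 0
Maximum depth reached: 2

2


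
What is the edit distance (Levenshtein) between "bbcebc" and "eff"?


Computing edit distance: "bbcebc" -> "eff"
DP table:
           e    f    f
      0    1    2    3
  b   1    1    2    3
  b   2    2    2    3
  c   3    3    3    3
  e   4    3    4    4
  b   5    4    4    5
  c   6    5    5    5
Edit distance = dp[6][3] = 5

5


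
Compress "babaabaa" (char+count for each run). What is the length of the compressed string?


Input: babaabaa
Runs:
  'b' x 1 => "b1"
  'a' x 1 => "a1"
  'b' x 1 => "b1"
  'a' x 2 => "a2"
  'b' x 1 => "b1"
  'a' x 2 => "a2"
Compressed: "b1a1b1a2b1a2"
Compressed length: 12

12


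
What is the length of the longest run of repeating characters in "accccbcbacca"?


Input: "accccbcbacca"
Scanning for longest run:
  Position 1 ('c'): new char, reset run to 1
  Position 2 ('c'): continues run of 'c', length=2
  Position 3 ('c'): continues run of 'c', length=3
  Position 4 ('c'): continues run of 'c', length=4
  Position 5 ('b'): new char, reset run to 1
  Position 6 ('c'): new char, reset run to 1
  Position 7 ('b'): new char, reset run to 1
  Position 8 ('a'): new char, reset run to 1
  Position 9 ('c'): new char, reset run to 1
  Position 10 ('c'): continues run of 'c', length=2
  Position 11 ('a'): new char, reset run to 1
Longest run: 'c' with length 4

4


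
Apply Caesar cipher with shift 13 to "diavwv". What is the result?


Caesar cipher: shift "diavwv" by 13
  'd' (pos 3) + 13 = pos 16 = 'q'
  'i' (pos 8) + 13 = pos 21 = 'v'
  'a' (pos 0) + 13 = pos 13 = 'n'
  'v' (pos 21) + 13 = pos 8 = 'i'
  'w' (pos 22) + 13 = pos 9 = 'j'
  'v' (pos 21) + 13 = pos 8 = 'i'
Result: qvniji

qvniji


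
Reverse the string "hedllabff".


Input: hedllabff
Reading characters right to left:
  Position 8: 'f'
  Position 7: 'f'
  Position 6: 'b'
  Position 5: 'a'
  Position 4: 'l'
  Position 3: 'l'
  Position 2: 'd'
  Position 1: 'e'
  Position 0: 'h'
Reversed: ffballdeh

ffballdeh


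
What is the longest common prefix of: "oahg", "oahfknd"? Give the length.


Words: oahg, oahfknd
  Position 0: all 'o' => match
  Position 1: all 'a' => match
  Position 2: all 'h' => match
  Position 3: ('g', 'f') => mismatch, stop
LCP = "oah" (length 3)

3


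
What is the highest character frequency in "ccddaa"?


Input: ccddaa
Character counts:
  'a': 2
  'c': 2
  'd': 2
Maximum frequency: 2

2


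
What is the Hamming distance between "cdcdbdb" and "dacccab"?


Comparing "cdcdbdb" and "dacccab" position by position:
  Position 0: 'c' vs 'd' => differ
  Position 1: 'd' vs 'a' => differ
  Position 2: 'c' vs 'c' => same
  Position 3: 'd' vs 'c' => differ
  Position 4: 'b' vs 'c' => differ
  Position 5: 'd' vs 'a' => differ
  Position 6: 'b' vs 'b' => same
Total differences (Hamming distance): 5

5


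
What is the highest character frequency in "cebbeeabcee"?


Input: cebbeeabcee
Character counts:
  'a': 1
  'b': 3
  'c': 2
  'e': 5
Maximum frequency: 5

5


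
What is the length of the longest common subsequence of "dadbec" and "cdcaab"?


LCS of "dadbec" and "cdcaab"
DP table:
           c    d    c    a    a    b
      0    0    0    0    0    0    0
  d   0    0    1    1    1    1    1
  a   0    0    1    1    2    2    2
  d   0    0    1    1    2    2    2
  b   0    0    1    1    2    2    3
  e   0    0    1    1    2    2    3
  c   0    1    1    2    2    2    3
LCS length = dp[6][6] = 3

3


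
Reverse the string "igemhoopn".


Input: igemhoopn
Reading characters right to left:
  Position 8: 'n'
  Position 7: 'p'
  Position 6: 'o'
  Position 5: 'o'
  Position 4: 'h'
  Position 3: 'm'
  Position 2: 'e'
  Position 1: 'g'
  Position 0: 'i'
Reversed: npoohmegi

npoohmegi


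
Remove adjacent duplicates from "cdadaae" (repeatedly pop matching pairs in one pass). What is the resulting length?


Input: cdadaae
Stack-based adjacent duplicate removal:
  Read 'c': push. Stack: c
  Read 'd': push. Stack: cd
  Read 'a': push. Stack: cda
  Read 'd': push. Stack: cdad
  Read 'a': push. Stack: cdada
  Read 'a': matches stack top 'a' => pop. Stack: cdad
  Read 'e': push. Stack: cdade
Final stack: "cdade" (length 5)

5


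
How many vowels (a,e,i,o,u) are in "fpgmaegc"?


Input: fpgmaegc
Checking each character:
  'f' at position 0: consonant
  'p' at position 1: consonant
  'g' at position 2: consonant
  'm' at position 3: consonant
  'a' at position 4: vowel (running total: 1)
  'e' at position 5: vowel (running total: 2)
  'g' at position 6: consonant
  'c' at position 7: consonant
Total vowels: 2

2


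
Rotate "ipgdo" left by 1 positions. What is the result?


Input: "ipgdo", rotate left by 1
First 1 characters: "i"
Remaining characters: "pgdo"
Concatenate remaining + first: "pgdo" + "i" = "pgdoi"

pgdoi


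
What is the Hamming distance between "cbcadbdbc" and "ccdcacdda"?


Comparing "cbcadbdbc" and "ccdcacdda" position by position:
  Position 0: 'c' vs 'c' => same
  Position 1: 'b' vs 'c' => differ
  Position 2: 'c' vs 'd' => differ
  Position 3: 'a' vs 'c' => differ
  Position 4: 'd' vs 'a' => differ
  Position 5: 'b' vs 'c' => differ
  Position 6: 'd' vs 'd' => same
  Position 7: 'b' vs 'd' => differ
  Position 8: 'c' vs 'a' => differ
Total differences (Hamming distance): 7

7


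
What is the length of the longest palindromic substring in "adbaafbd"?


Input: "adbaafbd"
Checking substrings for palindromes:
  [3:5] "aa" (len 2) => palindrome
Longest palindromic substring: "aa" with length 2

2


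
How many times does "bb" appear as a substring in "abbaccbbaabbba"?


Searching for "bb" in "abbaccbbaabbba"
Scanning each position:
  Position 0: "ab" => no
  Position 1: "bb" => MATCH
  Position 2: "ba" => no
  Position 3: "ac" => no
  Position 4: "cc" => no
  Position 5: "cb" => no
  Position 6: "bb" => MATCH
  Position 7: "ba" => no
  Position 8: "aa" => no
  Position 9: "ab" => no
  Position 10: "bb" => MATCH
  Position 11: "bb" => MATCH
  Position 12: "ba" => no
Total occurrences: 4

4


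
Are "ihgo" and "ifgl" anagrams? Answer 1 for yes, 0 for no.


Strings: "ihgo", "ifgl"
Sorted first:  ghio
Sorted second: fgil
Differ at position 0: 'g' vs 'f' => not anagrams

0


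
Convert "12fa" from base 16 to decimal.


Input: "12fa" in base 16
Positional expansion:
  Digit '1' (value 1) x 16^3 = 4096
  Digit '2' (value 2) x 16^2 = 512
  Digit 'f' (value 15) x 16^1 = 240
  Digit 'a' (value 10) x 16^0 = 10
Sum = 4858

4858


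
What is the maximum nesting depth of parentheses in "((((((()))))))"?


Input: "((((((()))))))"
Tracking depth:
  Position 0 '(': depth becomes 1
  Position 1 '(': depth becomes 2
  Position 2 '(': depth becomes 3
  Position 3 '(': depth becomes 4
  Position 4 '(': depth becomes 5
  Position 5 '(': depth becomes 6
  Position 6 '(': depth becomes 7
  Position 7 ')': depth becomes 6
  Position 8 ')': depth becomes 5
  Position 9 ')': depth becomes 4
  Position 10 ')': depth becomes 3
  Position 11 ')': depth becomes 2
  Position 12 ')': depth becomes 1
  Position 13 ')': depth becomes 0
Maximum depth reached: 7

7


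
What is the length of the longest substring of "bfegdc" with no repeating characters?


Input: "bfegdc"
Sliding window (track last position of each char):
  Position 0 ('b'): window [0,0] length 1 -- new best
  Position 1 ('f'): window [0,1] length 2 -- new best
  Position 2 ('e'): window [0,2] length 3 -- new best
  Position 3 ('g'): window [0,3] length 4 -- new best
  Position 4 ('d'): window [0,4] length 5 -- new best
  Position 5 ('c'): window [0,5] length 6 -- new best
Longest substring with no repeats: "bfegdc" with length 6

6


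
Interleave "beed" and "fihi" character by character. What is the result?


Interleaving "beed" and "fihi":
  Position 0: 'b' from first, 'f' from second => "bf"
  Position 1: 'e' from first, 'i' from second => "ei"
  Position 2: 'e' from first, 'h' from second => "eh"
  Position 3: 'd' from first, 'i' from second => "di"
Result: bfeiehdi

bfeiehdi


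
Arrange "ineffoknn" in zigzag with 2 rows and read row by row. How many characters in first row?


Zigzag "ineffoknn" into 2 rows:
Placing characters:
  'i' => row 0
  'n' => row 1
  'e' => row 0
  'f' => row 1
  'f' => row 0
  'o' => row 1
  'k' => row 0
  'n' => row 1
  'n' => row 0
Rows:
  Row 0: "iefkn"
  Row 1: "nfon"
First row length: 5

5


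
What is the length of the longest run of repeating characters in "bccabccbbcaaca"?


Input: "bccabccbbcaaca"
Scanning for longest run:
  Position 1 ('c'): new char, reset run to 1
  Position 2 ('c'): continues run of 'c', length=2
  Position 3 ('a'): new char, reset run to 1
  Position 4 ('b'): new char, reset run to 1
  Position 5 ('c'): new char, reset run to 1
  Position 6 ('c'): continues run of 'c', length=2
  Position 7 ('b'): new char, reset run to 1
  Position 8 ('b'): continues run of 'b', length=2
  Position 9 ('c'): new char, reset run to 1
  Position 10 ('a'): new char, reset run to 1
  Position 11 ('a'): continues run of 'a', length=2
  Position 12 ('c'): new char, reset run to 1
  Position 13 ('a'): new char, reset run to 1
Longest run: 'c' with length 2

2


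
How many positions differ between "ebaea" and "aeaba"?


Comparing "ebaea" and "aeaba" position by position:
  Position 0: 'e' vs 'a' => DIFFER
  Position 1: 'b' vs 'e' => DIFFER
  Position 2: 'a' vs 'a' => same
  Position 3: 'e' vs 'b' => DIFFER
  Position 4: 'a' vs 'a' => same
Positions that differ: 3

3


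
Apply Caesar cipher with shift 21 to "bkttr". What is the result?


Caesar cipher: shift "bkttr" by 21
  'b' (pos 1) + 21 = pos 22 = 'w'
  'k' (pos 10) + 21 = pos 5 = 'f'
  't' (pos 19) + 21 = pos 14 = 'o'
  't' (pos 19) + 21 = pos 14 = 'o'
  'r' (pos 17) + 21 = pos 12 = 'm'
Result: wfoom

wfoom


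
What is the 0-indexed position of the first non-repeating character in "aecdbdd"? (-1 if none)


Input: aecdbdd
Character frequencies:
  'a': 1
  'b': 1
  'c': 1
  'd': 3
  'e': 1
Scanning left to right for freq == 1:
  Position 0 ('a'): unique! => answer = 0

0


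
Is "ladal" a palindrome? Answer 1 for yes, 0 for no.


Input: ladal
Reversed: ladal
  Compare pos 0 ('l') with pos 4 ('l'): match
  Compare pos 1 ('a') with pos 3 ('a'): match
Result: palindrome

1


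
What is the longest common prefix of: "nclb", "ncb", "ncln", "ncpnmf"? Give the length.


Words: nclb, ncb, ncln, ncpnmf
  Position 0: all 'n' => match
  Position 1: all 'c' => match
  Position 2: ('l', 'b', 'l', 'p') => mismatch, stop
LCP = "nc" (length 2)

2


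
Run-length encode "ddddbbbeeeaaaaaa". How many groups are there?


Input: ddddbbbeeeaaaaaa
Scanning for consecutive runs:
  Group 1: 'd' x 4 (positions 0-3)
  Group 2: 'b' x 3 (positions 4-6)
  Group 3: 'e' x 3 (positions 7-9)
  Group 4: 'a' x 6 (positions 10-15)
Total groups: 4

4


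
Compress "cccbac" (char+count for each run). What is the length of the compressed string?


Input: cccbac
Runs:
  'c' x 3 => "c3"
  'b' x 1 => "b1"
  'a' x 1 => "a1"
  'c' x 1 => "c1"
Compressed: "c3b1a1c1"
Compressed length: 8

8


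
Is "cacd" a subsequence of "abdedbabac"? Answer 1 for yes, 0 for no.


Check if "cacd" is a subsequence of "abdedbabac"
Greedy scan:
  Position 0 ('a'): no match needed
  Position 1 ('b'): no match needed
  Position 2 ('d'): no match needed
  Position 3 ('e'): no match needed
  Position 4 ('d'): no match needed
  Position 5 ('b'): no match needed
  Position 6 ('a'): no match needed
  Position 7 ('b'): no match needed
  Position 8 ('a'): no match needed
  Position 9 ('c'): matches sub[0] = 'c'
Only matched 1/4 characters => not a subsequence

0


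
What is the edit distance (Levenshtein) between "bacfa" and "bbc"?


Computing edit distance: "bacfa" -> "bbc"
DP table:
           b    b    c
      0    1    2    3
  b   1    0    1    2
  a   2    1    1    2
  c   3    2    2    1
  f   4    3    3    2
  a   5    4    4    3
Edit distance = dp[5][3] = 3

3


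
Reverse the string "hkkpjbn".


Input: hkkpjbn
Reading characters right to left:
  Position 6: 'n'
  Position 5: 'b'
  Position 4: 'j'
  Position 3: 'p'
  Position 2: 'k'
  Position 1: 'k'
  Position 0: 'h'
Reversed: nbjpkkh

nbjpkkh
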